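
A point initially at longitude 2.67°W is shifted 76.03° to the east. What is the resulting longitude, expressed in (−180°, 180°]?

Start at -2.67°; shift +76.03° → +73.36°.
+73.36° already lies in (−180°, 180°].

73.36°E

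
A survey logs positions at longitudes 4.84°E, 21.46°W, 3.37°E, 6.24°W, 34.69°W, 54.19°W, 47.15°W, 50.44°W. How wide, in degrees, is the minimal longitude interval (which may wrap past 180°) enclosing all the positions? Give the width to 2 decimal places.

59.03°

Sort the longitudes: -54.19°, -50.44°, -47.15°, -34.69°, -21.46°, -6.24°, +3.37°, +4.84°.
Eastward gaps between consecutive values (wrapping around): 3.75°, 3.29°, 12.46°, 13.23°, 15.22°, 9.61°, 1.47°, 300.97°.
Largest gap = 300.97° ⇒ minimal covering band is its complement: 360° − 300.97° = 59.03°.
Band runs from -54.19° eastward to +4.84°.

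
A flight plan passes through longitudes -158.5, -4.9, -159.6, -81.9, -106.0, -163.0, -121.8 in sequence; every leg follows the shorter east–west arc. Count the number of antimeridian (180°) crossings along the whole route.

0

Leg 1: -158.5° → -4.9°, shortest Δλ = 153.6° (east) — does not cross 180°.
Leg 2: -4.9° → -159.6°, shortest Δλ = -154.7° (west) — does not cross 180°.
Leg 3: -159.6° → -81.9°, shortest Δλ = 77.7° (east) — does not cross 180°.
Leg 4: -81.9° → -106.0°, shortest Δλ = -24.1° (west) — does not cross 180°.
Leg 5: -106.0° → -163.0°, shortest Δλ = -57.0° (west) — does not cross 180°.
Leg 6: -163.0° → -121.8°, shortest Δλ = 41.2° (east) — does not cross 180°.
Total crossings: 0.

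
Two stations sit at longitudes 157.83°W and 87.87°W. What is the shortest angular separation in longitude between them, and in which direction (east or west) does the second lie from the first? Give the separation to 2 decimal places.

69.96° east

Raw difference: -87.87 − -157.83 = 69.96°.
Normalise into (−180°, 180°]: 69.96° stays 69.96°.
Positive ⇒ the second point lies to the east; separation 69.96°.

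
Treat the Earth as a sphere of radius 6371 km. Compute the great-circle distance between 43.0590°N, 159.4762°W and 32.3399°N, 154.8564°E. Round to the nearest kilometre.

4135 km

Δλ = 154.8564 − -159.4762 = 314.3326°; wrapped into (−180°, 180°]: -45.6674°.
Δφ = 32.3399 − 43.0590 = -10.7191°.
a = sin²(Δφ/2) + cos φ₁ · cos φ₂ · sin²(Δλ/2) = 0.101686.
c = 2·atan2(√a, √(1−a)) = 0.64910 rad → d = 6371·c ≈ 4135.42 km.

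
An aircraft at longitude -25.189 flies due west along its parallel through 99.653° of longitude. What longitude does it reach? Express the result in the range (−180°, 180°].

Start at -25.189°; shift −99.653° → -124.842°.
-124.842° already lies in (−180°, 180°].

-124.842°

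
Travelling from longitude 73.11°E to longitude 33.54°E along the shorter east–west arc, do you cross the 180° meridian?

No

Signed shortest Δλ = ((33.54 − 73.11 + 180) mod 360) − 180 = -39.57°.
Going west by 39.57° from +73.11° reaches +33.54° without touching 180°.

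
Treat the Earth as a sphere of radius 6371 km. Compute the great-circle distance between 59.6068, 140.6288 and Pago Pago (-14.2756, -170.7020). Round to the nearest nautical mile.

5021 nmi

Δλ = -170.7020 − 140.6288 = -311.3308°; wrapped into (−180°, 180°]: 48.6692°.
Δφ = -14.2756 − 59.6068 = -73.8824°.
a = sin²(Δφ/2) + cos φ₁ · cos φ₂ · sin²(Δλ/2) = 0.444448.
c = 2·atan2(√a, √(1−a)) = 1.45946 rad → d = 6371·c ≈ 9298.24 km ≈ 5020.65 nmi.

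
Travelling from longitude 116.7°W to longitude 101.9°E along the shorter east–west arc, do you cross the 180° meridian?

Yes

Naïve |101.9 − -116.7| = 218.6° > 180°, so the shorter arc goes the other way round — across 180°.
Signed shortest Δλ = ((101.9 − -116.7 + 180) mod 360) − 180 = -141.4°.
Going west by 141.4° from -116.7° passes through 180° before reaching +101.9°.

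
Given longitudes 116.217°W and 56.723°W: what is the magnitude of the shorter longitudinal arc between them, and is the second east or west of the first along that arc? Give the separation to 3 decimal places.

59.494° east

Raw difference: -56.723 − -116.217 = 59.494°.
Normalise into (−180°, 180°]: 59.494° stays 59.494°.
Positive ⇒ the second point lies to the east; separation 59.494°.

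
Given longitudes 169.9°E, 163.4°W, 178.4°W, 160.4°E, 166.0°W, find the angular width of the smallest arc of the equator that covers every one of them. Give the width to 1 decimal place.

36.2°

Sort the longitudes: -178.4°, -166.0°, -163.4°, +160.4°, +169.9°.
Eastward gaps between consecutive values (wrapping around): 12.4°, 2.6°, 323.8°, 9.5°, 11.7°.
Largest gap = 323.8° ⇒ minimal covering band is its complement: 360° − 323.8° = 36.2°.
Band runs from +160.4° eastward to -163.4°, crossing the antimeridian.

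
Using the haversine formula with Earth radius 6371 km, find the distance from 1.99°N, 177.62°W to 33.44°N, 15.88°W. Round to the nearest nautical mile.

Δλ = -15.88 − -177.62 = 161.74°.
Δφ = 33.44 − 1.99 = 31.45°.
a = sin²(Δφ/2) + cos φ₁ · cos φ₂ · sin²(Δλ/2) = 0.886415.
c = 2·atan2(√a, √(1−a)) = 2.45408 rad → d = 6371·c ≈ 15634.97 km ≈ 8442.21 nmi.

8442 nmi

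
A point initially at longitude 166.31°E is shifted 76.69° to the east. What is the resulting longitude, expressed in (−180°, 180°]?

117.00°W

Start at +166.31°; shift +76.69° → +243.00°.
+243.00° lies outside (−180°, 180°]; subtract 360° → -117.00°.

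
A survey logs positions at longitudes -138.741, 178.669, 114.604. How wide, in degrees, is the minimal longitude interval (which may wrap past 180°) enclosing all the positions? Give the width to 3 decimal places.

106.655°

Sort the longitudes: -138.741°, +114.604°, +178.669°.
Eastward gaps between consecutive values (wrapping around): 253.345°, 64.065°, 42.590°.
Largest gap = 253.345° ⇒ minimal covering band is its complement: 360° − 253.345° = 106.655°.
Band runs from +114.604° eastward to -138.741°, crossing the antimeridian.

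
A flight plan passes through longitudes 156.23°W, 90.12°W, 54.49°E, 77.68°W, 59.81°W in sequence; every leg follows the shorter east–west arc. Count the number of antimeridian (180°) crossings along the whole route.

Leg 1: -156.23° → -90.12°, shortest Δλ = 66.11° (east) — does not cross 180°.
Leg 2: -90.12° → +54.49°, shortest Δλ = 144.61° (east) — does not cross 180°.
Leg 3: +54.49° → -77.68°, shortest Δλ = -132.17° (west) — does not cross 180°.
Leg 4: -77.68° → -59.81°, shortest Δλ = 17.87° (east) — does not cross 180°.
Total crossings: 0.

0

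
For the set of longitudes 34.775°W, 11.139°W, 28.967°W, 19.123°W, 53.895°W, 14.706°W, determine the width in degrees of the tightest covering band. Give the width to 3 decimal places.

42.756°

Sort the longitudes: -53.895°, -34.775°, -28.967°, -19.123°, -14.706°, -11.139°.
Eastward gaps between consecutive values (wrapping around): 19.120°, 5.808°, 9.844°, 4.417°, 3.567°, 317.244°.
Largest gap = 317.244° ⇒ minimal covering band is its complement: 360° − 317.244° = 42.756°.
Band runs from -53.895° eastward to -11.139°.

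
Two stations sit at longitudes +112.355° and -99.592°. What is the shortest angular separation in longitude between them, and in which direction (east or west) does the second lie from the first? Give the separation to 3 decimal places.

Raw difference: -99.592 − 112.355 = -211.947°.
Normalise into (−180°, 180°]: -211.947° + 360° = 148.053°.
Positive ⇒ the second point lies to the east; separation 148.053°.

148.053° east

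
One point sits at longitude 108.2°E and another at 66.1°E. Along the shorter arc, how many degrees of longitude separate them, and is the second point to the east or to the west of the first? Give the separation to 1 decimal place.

Raw difference: 66.1 − 108.2 = -42.1°.
Normalise into (−180°, 180°]: -42.1° stays -42.1°.
Negative ⇒ the second point lies to the west; separation 42.1°.

42.1° west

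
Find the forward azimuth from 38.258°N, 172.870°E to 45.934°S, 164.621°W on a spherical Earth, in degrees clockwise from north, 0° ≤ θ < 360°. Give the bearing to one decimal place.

164.5°

Δλ = -164.621 − 172.870 = -337.491°; wrapped into (−180°, 180°]: 22.509°.
θ = atan2( sin Δλ · cos φ₂ , cos φ₁ · sin φ₂ − sin φ₁ · cos φ₂ · cos Δλ )
  = atan2(0.26625, -0.96206) = 164.530° → normalised to [0°, 360°): 164.530°.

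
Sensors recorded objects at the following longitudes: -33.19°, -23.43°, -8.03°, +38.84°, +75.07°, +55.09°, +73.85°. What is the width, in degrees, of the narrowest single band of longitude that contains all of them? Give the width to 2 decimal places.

Sort the longitudes: -33.19°, -23.43°, -8.03°, +38.84°, +55.09°, +73.85°, +75.07°.
Eastward gaps between consecutive values (wrapping around): 9.76°, 15.40°, 46.87°, 16.25°, 18.76°, 1.22°, 251.74°.
Largest gap = 251.74° ⇒ minimal covering band is its complement: 360° − 251.74° = 108.26°.
Band runs from -33.19° eastward to +75.07°.

108.26°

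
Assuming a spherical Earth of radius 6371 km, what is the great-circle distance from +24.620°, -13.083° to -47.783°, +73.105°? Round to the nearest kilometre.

11736 km

Δλ = 73.105 − -13.083 = 86.188°.
Δφ = -47.783 − 24.620 = -72.403°.
a = sin²(Δφ/2) + cos φ₁ · cos φ₂ · sin²(Δλ/2) = 0.633962.
c = 2·atan2(√a, √(1−a)) = 1.84203 rad → d = 6371·c ≈ 11735.59 km.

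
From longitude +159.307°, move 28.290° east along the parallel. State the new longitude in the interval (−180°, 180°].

-172.403°

Start at +159.307°; shift +28.290° → +187.597°.
+187.597° lies outside (−180°, 180°]; subtract 360° → -172.403°.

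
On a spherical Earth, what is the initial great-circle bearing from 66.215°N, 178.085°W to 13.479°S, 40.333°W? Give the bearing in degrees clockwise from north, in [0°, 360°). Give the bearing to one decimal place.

Δλ = -40.333 − -178.085 = 137.752°.
θ = atan2( sin Δλ · cos φ₂ , cos φ₁ · sin φ₂ − sin φ₁ · cos φ₂ · cos Δλ )
  = atan2(0.65382, 0.56471) = 49.183° → normalised to [0°, 360°): 49.183°.

49.2°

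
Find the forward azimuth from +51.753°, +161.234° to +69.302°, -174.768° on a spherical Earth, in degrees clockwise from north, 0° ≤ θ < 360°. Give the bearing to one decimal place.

Δλ = -174.768 − 161.234 = -336.002°; wrapped into (−180°, 180°]: 23.998°.
θ = atan2( sin Δλ · cos φ₂ , cos φ₁ · sin φ₂ − sin φ₁ · cos φ₂ · cos Δλ )
  = atan2(0.14375, 0.32552) = 23.826° → normalised to [0°, 360°): 23.826°.

23.8°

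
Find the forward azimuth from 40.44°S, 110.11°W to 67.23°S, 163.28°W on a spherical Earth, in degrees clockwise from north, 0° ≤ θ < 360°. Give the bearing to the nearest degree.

209°

Δλ = -163.28 − -110.11 = -53.17°.
θ = atan2( sin Δλ · cos φ₂ , cos φ₁ · sin φ₂ − sin φ₁ · cos φ₂ · cos Δλ )
  = atan2(-0.30979, -0.55128) = -150.667° → normalised to [0°, 360°): 209.333°.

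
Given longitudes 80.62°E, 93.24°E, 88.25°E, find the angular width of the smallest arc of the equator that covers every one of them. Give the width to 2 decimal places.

Sort the longitudes: +80.62°, +88.25°, +93.24°.
Eastward gaps between consecutive values (wrapping around): 7.63°, 4.99°, 347.38°.
Largest gap = 347.38° ⇒ minimal covering band is its complement: 360° − 347.38° = 12.62°.
Band runs from +80.62° eastward to +93.24°.

12.62°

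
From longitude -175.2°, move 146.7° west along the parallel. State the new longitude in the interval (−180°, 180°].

Start at -175.2°; shift −146.7° → -321.9°.
-321.9° lies outside (−180°, 180°]; add 360° → +38.1°.

+38.1°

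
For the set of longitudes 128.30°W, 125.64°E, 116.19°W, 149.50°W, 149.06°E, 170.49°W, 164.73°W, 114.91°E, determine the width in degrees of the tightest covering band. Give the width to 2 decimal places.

Sort the longitudes: -170.49°, -164.73°, -149.50°, -128.30°, -116.19°, +114.91°, +125.64°, +149.06°.
Eastward gaps between consecutive values (wrapping around): 5.76°, 15.23°, 21.20°, 12.11°, 231.10°, 10.73°, 23.42°, 40.45°.
Largest gap = 231.10° ⇒ minimal covering band is its complement: 360° − 231.10° = 128.90°.
Band runs from +114.91° eastward to -116.19°, crossing the antimeridian.

128.90°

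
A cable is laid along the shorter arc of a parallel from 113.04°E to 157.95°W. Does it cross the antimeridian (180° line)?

Naïve |-157.95 − 113.04| = 270.99° > 180°, so the shorter arc goes the other way round — across 180°.
Signed shortest Δλ = ((-157.95 − 113.04 + 180) mod 360) − 180 = 89.01°.
Going east by 89.01° from +113.04° passes through 180° before reaching -157.95°.

Yes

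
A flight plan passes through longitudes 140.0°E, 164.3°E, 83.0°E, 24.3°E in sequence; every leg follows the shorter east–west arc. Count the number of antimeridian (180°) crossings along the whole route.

Leg 1: +140.0° → +164.3°, shortest Δλ = 24.3° (east) — does not cross 180°.
Leg 2: +164.3° → +83.0°, shortest Δλ = -81.3° (west) — does not cross 180°.
Leg 3: +83.0° → +24.3°, shortest Δλ = -58.7° (west) — does not cross 180°.
Total crossings: 0.

0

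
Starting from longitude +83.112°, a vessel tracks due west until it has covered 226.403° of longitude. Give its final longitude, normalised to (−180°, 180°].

Start at +83.112°; shift −226.403° → -143.291°.
-143.291° already lies in (−180°, 180°].

-143.291°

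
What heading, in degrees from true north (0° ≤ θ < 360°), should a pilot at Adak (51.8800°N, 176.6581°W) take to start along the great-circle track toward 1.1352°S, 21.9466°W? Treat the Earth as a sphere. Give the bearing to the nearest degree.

Δλ = -21.9466 − -176.6581 = 154.7115°.
θ = atan2( sin Δλ · cos φ₂ , cos φ₁ · sin φ₂ − sin φ₁ · cos φ₂ · cos Δλ )
  = atan2(0.42709, 0.69896) = 31.427° → normalised to [0°, 360°): 31.427°.

31°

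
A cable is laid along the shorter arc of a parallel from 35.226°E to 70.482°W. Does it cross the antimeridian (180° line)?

No

Signed shortest Δλ = ((-70.482 − 35.226 + 180) mod 360) − 180 = -105.708°.
Going west by 105.708° from +35.226° reaches -70.482° without touching 180°.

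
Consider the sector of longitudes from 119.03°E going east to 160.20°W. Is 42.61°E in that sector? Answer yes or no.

Band width going east from +119.03° to -160.20°: ((-160.20 − 119.03) mod 360) = 80.77°.
Offset of +42.61° east of the west edge: ((42.61 − 119.03) mod 360) = 283.58°.
283.58° > 80.77° ⇒ outside.

No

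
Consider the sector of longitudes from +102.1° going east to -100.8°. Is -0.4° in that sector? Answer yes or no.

No

Band width going east from +102.1° to -100.8°: ((-100.8 − 102.1) mod 360) = 157.1°.
Offset of -0.4° east of the west edge: ((-0.4 − 102.1) mod 360) = 257.5°.
257.5° > 157.1° ⇒ outside.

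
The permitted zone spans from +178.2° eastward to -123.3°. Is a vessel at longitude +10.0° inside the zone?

No

Band width going east from +178.2° to -123.3°: ((-123.3 − 178.2) mod 360) = 58.5°.
Offset of +10.0° east of the west edge: ((10.0 − 178.2) mod 360) = 191.8°.
191.8° > 58.5° ⇒ outside.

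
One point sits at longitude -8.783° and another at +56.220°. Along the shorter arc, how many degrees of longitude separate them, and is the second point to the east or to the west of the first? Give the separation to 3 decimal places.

65.003° east

Raw difference: 56.220 − -8.783 = 65.003°.
Normalise into (−180°, 180°]: 65.003° stays 65.003°.
Positive ⇒ the second point lies to the east; separation 65.003°.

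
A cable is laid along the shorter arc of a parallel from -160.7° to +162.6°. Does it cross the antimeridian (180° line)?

Naïve |162.6 − -160.7| = 323.3° > 180°, so the shorter arc goes the other way round — across 180°.
Signed shortest Δλ = ((162.6 − -160.7 + 180) mod 360) − 180 = -36.7°.
Going west by 36.7° from -160.7° passes through 180° before reaching +162.6°.

Yes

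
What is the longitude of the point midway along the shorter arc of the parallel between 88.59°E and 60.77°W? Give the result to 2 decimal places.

Signed shortest Δλ from +88.59° to -60.77° is -149.36°.
Midpoint longitude = +88.59° + (-149.36°)/2 = +88.59° − 74.68° = +13.91°.

13.91°E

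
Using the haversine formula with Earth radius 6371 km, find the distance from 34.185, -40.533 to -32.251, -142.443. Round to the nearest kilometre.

12940 km

Δλ = -142.443 − -40.533 = -101.910°.
Δφ = -32.251 − 34.185 = -66.436°.
a = sin²(Δφ/2) + cos φ₁ · cos φ₂ · sin²(Δλ/2) = 0.722104.
c = 2·atan2(√a, √(1−a)) = 2.03109 rad → d = 6371·c ≈ 12940.06 km.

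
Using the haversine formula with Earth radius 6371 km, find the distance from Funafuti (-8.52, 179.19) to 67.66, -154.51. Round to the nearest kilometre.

8725 km

Δλ = -154.51 − 179.19 = -333.70°; wrapped into (−180°, 180°]: 26.30°.
Δφ = 67.66 − -8.52 = 76.18°.
a = sin²(Δφ/2) + cos φ₁ · cos φ₂ · sin²(Δλ/2) = 0.400020.
c = 2·atan2(√a, √(1−a)) = 1.36948 rad → d = 6371·c ≈ 8724.95 km.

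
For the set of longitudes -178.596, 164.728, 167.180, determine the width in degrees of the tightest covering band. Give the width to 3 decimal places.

16.676°

Sort the longitudes: -178.596°, +164.728°, +167.180°.
Eastward gaps between consecutive values (wrapping around): 343.324°, 2.452°, 14.224°.
Largest gap = 343.324° ⇒ minimal covering band is its complement: 360° − 343.324° = 16.676°.
Band runs from +164.728° eastward to -178.596°, crossing the antimeridian.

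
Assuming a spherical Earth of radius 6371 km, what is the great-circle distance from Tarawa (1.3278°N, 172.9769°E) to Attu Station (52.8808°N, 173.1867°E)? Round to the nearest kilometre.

Δλ = 173.1867 − 172.9769 = 0.2098°.
Δφ = 52.8808 − 1.3278 = 51.5530°.
a = sin²(Δφ/2) + cos φ₁ · cos φ₂ · sin²(Δλ/2) = 0.189107.
c = 2·atan2(√a, √(1−a)) = 0.89977 rad → d = 6371·c ≈ 5732.46 km.

5732 km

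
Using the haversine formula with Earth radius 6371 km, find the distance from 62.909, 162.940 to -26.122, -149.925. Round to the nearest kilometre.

10734 km

Δλ = -149.925 − 162.940 = -312.865°; wrapped into (−180°, 180°]: 47.135°.
Δφ = -26.122 − 62.909 = -89.031°.
a = sin²(Δφ/2) + cos φ₁ · cos φ₂ · sin²(Δλ/2) = 0.556911.
c = 2·atan2(√a, √(1−a)) = 1.68486 rad → d = 6371·c ≈ 10734.27 km.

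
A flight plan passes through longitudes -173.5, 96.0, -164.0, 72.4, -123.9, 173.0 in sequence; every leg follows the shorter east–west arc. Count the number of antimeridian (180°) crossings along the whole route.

5

Leg 1: -173.5° → +96.0°, shortest Δλ = -90.5° (west) — crosses 180°.
Leg 2: +96.0° → -164.0°, shortest Δλ = 100.0° (east) — crosses 180°.
Leg 3: -164.0° → +72.4°, shortest Δλ = -123.6° (west) — crosses 180°.
Leg 4: +72.4° → -123.9°, shortest Δλ = 163.7° (east) — crosses 180°.
Leg 5: -123.9° → +173.0°, shortest Δλ = -63.1° (west) — crosses 180°.
Total crossings: 5.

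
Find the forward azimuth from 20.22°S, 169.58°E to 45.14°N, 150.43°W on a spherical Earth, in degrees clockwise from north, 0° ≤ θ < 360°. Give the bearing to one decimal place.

28.0°

Δλ = -150.43 − 169.58 = -320.01°; wrapped into (−180°, 180°]: 39.99°.
θ = atan2( sin Δλ · cos φ₂ , cos φ₁ · sin φ₂ − sin φ₁ · cos φ₂ · cos Δλ )
  = atan2(0.45331, 0.85194) = 28.017° → normalised to [0°, 360°): 28.017°.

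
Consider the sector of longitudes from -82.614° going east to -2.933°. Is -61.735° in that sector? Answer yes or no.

Band width going east from -82.614° to -2.933°: ((-2.933 − -82.614) mod 360) = 79.681°.
Offset of -61.735° east of the west edge: ((-61.735 − -82.614) mod 360) = 20.879°.
20.879° ≤ 79.681° ⇒ inside.

Yes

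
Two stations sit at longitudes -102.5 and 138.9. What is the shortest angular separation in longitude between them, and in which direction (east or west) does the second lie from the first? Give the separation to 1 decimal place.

118.6° west

Raw difference: 138.9 − -102.5 = 241.4°.
Normalise into (−180°, 180°]: 241.4° − 360° = -118.6°.
Negative ⇒ the second point lies to the west; separation 118.6°.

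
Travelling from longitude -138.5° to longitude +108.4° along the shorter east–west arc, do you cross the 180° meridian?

Naïve |108.4 − -138.5| = 246.9° > 180°, so the shorter arc goes the other way round — across 180°.
Signed shortest Δλ = ((108.4 − -138.5 + 180) mod 360) − 180 = -113.1°.
Going west by 113.1° from -138.5° passes through 180° before reaching +108.4°.

Yes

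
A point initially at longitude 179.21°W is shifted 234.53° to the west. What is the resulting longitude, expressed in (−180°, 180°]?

53.74°W

Start at -179.21°; shift −234.53° → -413.74°.
-413.74° lies outside (−180°, 180°]; add 360° → -53.74°.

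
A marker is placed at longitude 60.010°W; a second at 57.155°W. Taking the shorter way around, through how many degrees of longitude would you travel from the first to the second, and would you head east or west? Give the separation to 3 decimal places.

2.855° east

Raw difference: -57.155 − -60.010 = 2.855°.
Normalise into (−180°, 180°]: 2.855° stays 2.855°.
Positive ⇒ the second point lies to the east; separation 2.855°.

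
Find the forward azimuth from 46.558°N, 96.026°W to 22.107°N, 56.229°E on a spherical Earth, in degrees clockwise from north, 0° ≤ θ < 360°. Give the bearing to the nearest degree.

Δλ = 56.229 − -96.026 = 152.255°.
θ = atan2( sin Δλ · cos φ₂ , cos φ₁ · sin φ₂ − sin φ₁ · cos φ₂ · cos Δλ )
  = atan2(0.43131, 0.85413) = 26.793° → normalised to [0°, 360°): 26.793°.

27°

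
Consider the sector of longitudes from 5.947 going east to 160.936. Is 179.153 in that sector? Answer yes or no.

No

Band width going east from +5.947° to +160.936°: ((160.936 − 5.947) mod 360) = 154.989°.
Offset of +179.153° east of the west edge: ((179.153 − 5.947) mod 360) = 173.206°.
173.206° > 154.989° ⇒ outside.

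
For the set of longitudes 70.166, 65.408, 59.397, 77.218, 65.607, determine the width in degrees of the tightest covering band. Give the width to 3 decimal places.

Sort the longitudes: +59.397°, +65.408°, +65.607°, +70.166°, +77.218°.
Eastward gaps between consecutive values (wrapping around): 6.011°, 0.199°, 4.559°, 7.052°, 342.179°.
Largest gap = 342.179° ⇒ minimal covering band is its complement: 360° − 342.179° = 17.821°.
Band runs from +59.397° eastward to +77.218°.

17.821°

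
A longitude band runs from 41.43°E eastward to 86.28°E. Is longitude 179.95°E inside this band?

No

Band width going east from +41.43° to +86.28°: ((86.28 − 41.43) mod 360) = 44.85°.
Offset of +179.95° east of the west edge: ((179.95 − 41.43) mod 360) = 138.52°.
138.52° > 44.85° ⇒ outside.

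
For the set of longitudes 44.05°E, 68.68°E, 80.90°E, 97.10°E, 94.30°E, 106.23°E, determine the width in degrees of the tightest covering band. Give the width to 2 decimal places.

Sort the longitudes: +44.05°, +68.68°, +80.90°, +94.30°, +97.10°, +106.23°.
Eastward gaps between consecutive values (wrapping around): 24.63°, 12.22°, 13.40°, 2.80°, 9.13°, 297.82°.
Largest gap = 297.82° ⇒ minimal covering band is its complement: 360° − 297.82° = 62.18°.
Band runs from +44.05° eastward to +106.23°.

62.18°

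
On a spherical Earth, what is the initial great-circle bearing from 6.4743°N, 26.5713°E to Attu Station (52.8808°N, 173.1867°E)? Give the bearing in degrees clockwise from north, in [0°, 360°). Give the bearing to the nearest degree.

21°

Δλ = 173.1867 − 26.5713 = 146.6154°.
θ = atan2( sin Δλ · cos φ₂ , cos φ₁ · sin φ₂ − sin φ₁ · cos φ₂ · cos Δλ )
  = atan2(0.33207, 0.84911) = 21.359° → normalised to [0°, 360°): 21.359°.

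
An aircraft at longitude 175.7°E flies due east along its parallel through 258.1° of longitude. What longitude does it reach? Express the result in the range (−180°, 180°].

73.8°E

Start at +175.7°; shift +258.1° → +433.8°.
+433.8° lies outside (−180°, 180°]; subtract 360° → +73.8°.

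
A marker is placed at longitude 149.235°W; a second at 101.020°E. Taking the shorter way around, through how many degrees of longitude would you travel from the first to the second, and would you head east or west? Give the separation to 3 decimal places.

Raw difference: 101.020 − -149.235 = 250.255°.
Normalise into (−180°, 180°]: 250.255° − 360° = -109.745°.
Negative ⇒ the second point lies to the west; separation 109.745°.

109.745° west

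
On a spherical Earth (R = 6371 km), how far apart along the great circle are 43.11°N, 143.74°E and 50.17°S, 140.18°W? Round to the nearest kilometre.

12715 km

Δλ = -140.18 − 143.74 = -283.92°; wrapped into (−180°, 180°]: 76.08°.
Δφ = -50.17 − 43.11 = -93.28°.
a = sin²(Δφ/2) + cos φ₁ · cos φ₂ · sin²(Δλ/2) = 0.706164.
c = 2·atan2(√a, √(1−a)) = 1.99580 rad → d = 6371·c ≈ 12715.26 km.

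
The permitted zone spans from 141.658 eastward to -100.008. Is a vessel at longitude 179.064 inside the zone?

Band width going east from +141.658° to -100.008°: ((-100.008 − 141.658) mod 360) = 118.334°.
Offset of +179.064° east of the west edge: ((179.064 − 141.658) mod 360) = 37.406°.
37.406° ≤ 118.334° ⇒ inside.

Yes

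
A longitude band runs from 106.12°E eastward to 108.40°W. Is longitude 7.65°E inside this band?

Band width going east from +106.12° to -108.40°: ((-108.40 − 106.12) mod 360) = 145.48°.
Offset of +7.65° east of the west edge: ((7.65 − 106.12) mod 360) = 261.53°.
261.53° > 145.48° ⇒ outside.

No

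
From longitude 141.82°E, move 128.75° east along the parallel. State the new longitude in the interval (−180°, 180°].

89.43°W

Start at +141.82°; shift +128.75° → +270.57°.
+270.57° lies outside (−180°, 180°]; subtract 360° → -89.43°.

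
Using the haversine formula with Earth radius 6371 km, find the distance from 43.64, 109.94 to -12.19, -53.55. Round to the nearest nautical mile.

8735 nmi

Δλ = -53.55 − 109.94 = -163.49°.
Δφ = -12.19 − 43.64 = -55.83°.
a = sin²(Δφ/2) + cos φ₁ · cos φ₂ · sin²(Δλ/2) = 0.911965.
c = 2·atan2(√a, √(1−a)) = 2.53911 rad → d = 6371·c ≈ 16176.67 km ≈ 8734.70 nmi.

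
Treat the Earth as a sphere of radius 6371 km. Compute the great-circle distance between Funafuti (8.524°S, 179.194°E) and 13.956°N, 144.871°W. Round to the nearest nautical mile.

Δλ = -144.871 − 179.194 = -324.065°; wrapped into (−180°, 180°]: 35.935°.
Δφ = 13.956 − -8.524 = 22.480°.
a = sin²(Δφ/2) + cos φ₁ · cos φ₂ · sin²(Δλ/2) = 0.129323.
c = 2·atan2(√a, √(1−a)) = 0.73571 rad → d = 6371·c ≈ 4687.21 km ≈ 2530.89 nmi.

2531 nmi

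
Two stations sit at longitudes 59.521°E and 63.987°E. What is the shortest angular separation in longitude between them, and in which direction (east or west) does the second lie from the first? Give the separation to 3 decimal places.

4.466° east

Raw difference: 63.987 − 59.521 = 4.466°.
Normalise into (−180°, 180°]: 4.466° stays 4.466°.
Positive ⇒ the second point lies to the east; separation 4.466°.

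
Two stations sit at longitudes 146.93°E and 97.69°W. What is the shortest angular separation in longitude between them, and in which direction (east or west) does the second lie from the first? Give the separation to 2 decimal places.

Raw difference: -97.69 − 146.93 = -244.62°.
Normalise into (−180°, 180°]: -244.62° + 360° = 115.38°.
Positive ⇒ the second point lies to the east; separation 115.38°.

115.38° east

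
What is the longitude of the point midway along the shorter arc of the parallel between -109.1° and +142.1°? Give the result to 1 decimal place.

-163.5°

Signed shortest Δλ from -109.1° to +142.1° is -108.8°.
Midpoint longitude = -109.1° + (-108.8°)/2 = -109.1° − 54.4° = -163.5°.
(The naïve average (-109.1 + +142.1)/2 = 16.5° is on the wrong side of the globe.)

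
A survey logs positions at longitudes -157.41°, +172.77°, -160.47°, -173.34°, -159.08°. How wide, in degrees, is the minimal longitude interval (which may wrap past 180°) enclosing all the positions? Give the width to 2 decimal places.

Sort the longitudes: -173.34°, -160.47°, -159.08°, -157.41°, +172.77°.
Eastward gaps between consecutive values (wrapping around): 12.87°, 1.39°, 1.67°, 330.18°, 13.89°.
Largest gap = 330.18° ⇒ minimal covering band is its complement: 360° − 330.18° = 29.82°.
Band runs from +172.77° eastward to -157.41°, crossing the antimeridian.

29.82°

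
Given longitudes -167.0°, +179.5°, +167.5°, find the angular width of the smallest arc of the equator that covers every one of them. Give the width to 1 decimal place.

25.5°

Sort the longitudes: -167.0°, +167.5°, +179.5°.
Eastward gaps between consecutive values (wrapping around): 334.5°, 12.0°, 13.5°.
Largest gap = 334.5° ⇒ minimal covering band is its complement: 360° − 334.5° = 25.5°.
Band runs from +167.5° eastward to -167.0°, crossing the antimeridian.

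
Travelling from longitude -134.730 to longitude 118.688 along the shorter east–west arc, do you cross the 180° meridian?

Yes

Naïve |118.688 − -134.730| = 253.418° > 180°, so the shorter arc goes the other way round — across 180°.
Signed shortest Δλ = ((118.688 − -134.730 + 180) mod 360) − 180 = -106.582°.
Going west by 106.582° from -134.730° passes through 180° before reaching +118.688°.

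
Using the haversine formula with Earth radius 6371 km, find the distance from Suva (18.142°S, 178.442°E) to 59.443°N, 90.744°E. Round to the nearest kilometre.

11609 km

Δλ = 90.744 − 178.442 = -87.698°.
Δφ = 59.443 − -18.142 = 77.585°.
a = sin²(Δφ/2) + cos φ₁ · cos φ₂ · sin²(Δλ/2) = 0.624363.
c = 2·atan2(√a, √(1−a)) = 1.82216 rad → d = 6371·c ≈ 11608.98 km.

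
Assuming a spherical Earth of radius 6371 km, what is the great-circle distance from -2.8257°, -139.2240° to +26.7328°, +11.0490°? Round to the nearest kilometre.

15882 km

Δλ = 11.0490 − -139.2240 = 150.2730°.
Δφ = 26.7328 − -2.8257 = 29.5585°.
a = sin²(Δφ/2) + cos φ₁ · cos φ₂ · sin²(Δλ/2) = 0.898406.
c = 2·atan2(√a, √(1−a)) = 2.49280 rad → d = 6371·c ≈ 15881.60 km.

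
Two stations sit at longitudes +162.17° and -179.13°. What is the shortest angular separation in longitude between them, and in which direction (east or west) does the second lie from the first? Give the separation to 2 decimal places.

18.70° east

Raw difference: -179.13 − 162.17 = -341.3°.
Normalise into (−180°, 180°]: -341.3° + 360° = 18.7°.
Positive ⇒ the second point lies to the east; separation 18.70°.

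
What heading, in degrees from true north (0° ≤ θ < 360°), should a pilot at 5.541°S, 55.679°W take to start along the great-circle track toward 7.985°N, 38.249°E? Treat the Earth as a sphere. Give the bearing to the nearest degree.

82°

Δλ = 38.249 − -55.679 = 93.928°.
θ = atan2( sin Δλ · cos φ₂ , cos φ₁ · sin φ₂ − sin φ₁ · cos φ₂ · cos Δλ )
  = atan2(0.98798, 0.13171) = 82.406° → normalised to [0°, 360°): 82.406°.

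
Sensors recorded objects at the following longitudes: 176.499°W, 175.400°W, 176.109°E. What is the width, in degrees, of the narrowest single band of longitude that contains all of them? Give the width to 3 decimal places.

Sort the longitudes: -176.499°, -175.400°, +176.109°.
Eastward gaps between consecutive values (wrapping around): 1.099°, 351.509°, 7.392°.
Largest gap = 351.509° ⇒ minimal covering band is its complement: 360° − 351.509° = 8.491°.
Band runs from +176.109° eastward to -175.400°, crossing the antimeridian.

8.491°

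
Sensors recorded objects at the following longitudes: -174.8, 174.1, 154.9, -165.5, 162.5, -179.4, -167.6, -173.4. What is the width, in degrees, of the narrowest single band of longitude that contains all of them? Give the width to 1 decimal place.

Sort the longitudes: -179.4°, -174.8°, -173.4°, -167.6°, -165.5°, +154.9°, +162.5°, +174.1°.
Eastward gaps between consecutive values (wrapping around): 4.6°, 1.4°, 5.8°, 2.1°, 320.4°, 7.6°, 11.6°, 6.5°.
Largest gap = 320.4° ⇒ minimal covering band is its complement: 360° − 320.4° = 39.6°.
Band runs from +154.9° eastward to -165.5°, crossing the antimeridian.

39.6°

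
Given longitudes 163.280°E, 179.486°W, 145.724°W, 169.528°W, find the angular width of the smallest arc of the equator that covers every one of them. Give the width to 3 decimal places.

Sort the longitudes: -179.486°, -169.528°, -145.724°, +163.280°.
Eastward gaps between consecutive values (wrapping around): 9.958°, 23.804°, 309.004°, 17.234°.
Largest gap = 309.004° ⇒ minimal covering band is its complement: 360° − 309.004° = 50.996°.
Band runs from +163.280° eastward to -145.724°, crossing the antimeridian.

50.996°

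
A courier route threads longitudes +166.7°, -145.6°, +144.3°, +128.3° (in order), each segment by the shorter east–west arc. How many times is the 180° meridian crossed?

Leg 1: +166.7° → -145.6°, shortest Δλ = 47.7° (east) — crosses 180°.
Leg 2: -145.6° → +144.3°, shortest Δλ = -70.1° (west) — crosses 180°.
Leg 3: +144.3° → +128.3°, shortest Δλ = -16.0° (west) — does not cross 180°.
Total crossings: 2.

2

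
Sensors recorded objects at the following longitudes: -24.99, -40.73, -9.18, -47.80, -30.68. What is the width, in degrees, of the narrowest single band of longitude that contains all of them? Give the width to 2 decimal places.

Sort the longitudes: -47.80°, -40.73°, -30.68°, -24.99°, -9.18°.
Eastward gaps between consecutive values (wrapping around): 7.07°, 10.05°, 5.69°, 15.81°, 321.38°.
Largest gap = 321.38° ⇒ minimal covering band is its complement: 360° − 321.38° = 38.62°.
Band runs from -47.80° eastward to -9.18°.

38.62°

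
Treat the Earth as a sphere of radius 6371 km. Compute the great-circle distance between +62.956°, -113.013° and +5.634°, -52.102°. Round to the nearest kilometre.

8017 km

Δλ = -52.102 − -113.013 = 60.911°.
Δφ = 5.634 − 62.956 = -57.322°.
a = sin²(Δφ/2) + cos φ₁ · cos φ₂ · sin²(Δλ/2) = 0.346290.
c = 2·atan2(√a, √(1−a)) = 1.25832 rad → d = 6371·c ≈ 8016.74 km.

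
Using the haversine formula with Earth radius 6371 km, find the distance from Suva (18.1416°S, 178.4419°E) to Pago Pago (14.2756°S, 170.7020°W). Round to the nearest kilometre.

1236 km

Δλ = -170.7020 − 178.4419 = -349.1439°; wrapped into (−180°, 180°]: 10.8561°.
Δφ = -14.2756 − -18.1416 = 3.8660°.
a = sin²(Δφ/2) + cos φ₁ · cos φ₂ · sin²(Δλ/2) = 0.009379.
c = 2·atan2(√a, √(1−a)) = 0.19399 rad → d = 6371·c ≈ 1235.92 km.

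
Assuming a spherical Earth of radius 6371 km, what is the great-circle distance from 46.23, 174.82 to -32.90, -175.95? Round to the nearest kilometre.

8848 km

Δλ = -175.95 − 174.82 = -350.77°; wrapped into (−180°, 180°]: 9.23°.
Δφ = -32.90 − 46.23 = -79.13°.
a = sin²(Δφ/2) + cos φ₁ · cos φ₂ · sin²(Δλ/2) = 0.409469.
c = 2·atan2(√a, √(1−a)) = 1.38873 rad → d = 6371·c ≈ 8847.61 km.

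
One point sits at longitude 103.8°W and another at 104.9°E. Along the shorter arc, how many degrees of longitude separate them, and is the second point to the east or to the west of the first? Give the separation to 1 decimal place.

151.3° west

Raw difference: 104.9 − -103.8 = 208.7°.
Normalise into (−180°, 180°]: 208.7° − 360° = -151.3°.
Negative ⇒ the second point lies to the west; separation 151.3°.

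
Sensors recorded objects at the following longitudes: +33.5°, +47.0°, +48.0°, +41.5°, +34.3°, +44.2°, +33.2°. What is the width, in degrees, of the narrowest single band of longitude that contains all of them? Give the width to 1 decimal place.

Sort the longitudes: +33.2°, +33.5°, +34.3°, +41.5°, +44.2°, +47.0°, +48.0°.
Eastward gaps between consecutive values (wrapping around): 0.3°, 0.8°, 7.2°, 2.7°, 2.8°, 1.0°, 345.2°.
Largest gap = 345.2° ⇒ minimal covering band is its complement: 360° − 345.2° = 14.8°.
Band runs from +33.2° eastward to +48.0°.

14.8°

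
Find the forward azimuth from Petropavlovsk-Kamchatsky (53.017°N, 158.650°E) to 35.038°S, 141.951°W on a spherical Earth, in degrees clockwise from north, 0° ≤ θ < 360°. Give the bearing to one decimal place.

133.9°

Δλ = -141.951 − 158.650 = -300.601°; wrapped into (−180°, 180°]: 59.399°.
θ = atan2( sin Δλ · cos φ₂ , cos φ₁ · sin φ₂ − sin φ₁ · cos φ₂ · cos Δλ )
  = atan2(0.70474, -0.67832) = 133.906° → normalised to [0°, 360°): 133.906°.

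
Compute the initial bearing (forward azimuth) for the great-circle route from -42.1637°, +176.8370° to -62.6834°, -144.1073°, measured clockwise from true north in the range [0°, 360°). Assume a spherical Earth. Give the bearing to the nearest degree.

Δλ = -144.1073 − 176.8370 = -320.9443°; wrapped into (−180°, 180°]: 39.0557°.
θ = atan2( sin Δλ · cos φ₂ , cos φ₁ · sin φ₂ − sin φ₁ · cos φ₂ · cos Δλ )
  = atan2(0.28915, -0.41937) = 145.414° → normalised to [0°, 360°): 145.414°.

145°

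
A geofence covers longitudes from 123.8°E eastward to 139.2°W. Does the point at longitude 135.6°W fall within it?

No

Band width going east from +123.8° to -139.2°: ((-139.2 − 123.8) mod 360) = 97.0°.
Offset of -135.6° east of the west edge: ((-135.6 − 123.8) mod 360) = 100.6°.
100.6° > 97.0° ⇒ outside.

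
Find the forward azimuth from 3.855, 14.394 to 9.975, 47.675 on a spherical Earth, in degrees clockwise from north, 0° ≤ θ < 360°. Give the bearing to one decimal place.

Δλ = 47.675 − 14.394 = 33.281°.
θ = atan2( sin Δλ · cos φ₂ , cos φ₁ · sin φ₂ − sin φ₁ · cos φ₂ · cos Δλ )
  = atan2(0.54045, 0.11747) = 77.737° → normalised to [0°, 360°): 77.737°.

77.7°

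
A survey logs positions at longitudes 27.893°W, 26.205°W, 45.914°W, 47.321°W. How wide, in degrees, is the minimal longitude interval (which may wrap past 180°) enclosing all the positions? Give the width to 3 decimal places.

21.116°

Sort the longitudes: -47.321°, -45.914°, -27.893°, -26.205°.
Eastward gaps between consecutive values (wrapping around): 1.407°, 18.021°, 1.688°, 338.884°.
Largest gap = 338.884° ⇒ minimal covering band is its complement: 360° − 338.884° = 21.116°.
Band runs from -47.321° eastward to -26.205°.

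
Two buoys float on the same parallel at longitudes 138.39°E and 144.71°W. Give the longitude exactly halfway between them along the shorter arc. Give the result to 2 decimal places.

176.84°E

Signed shortest Δλ from +138.39° to -144.71° is +76.90°.
Midpoint longitude = +138.39° + (+76.90°)/2 = +138.39° + 38.45° = +176.84°.
(The naïve average (+138.39 + -144.71)/2 = -3.16° is on the wrong side of the globe.)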